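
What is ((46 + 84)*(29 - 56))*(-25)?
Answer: 87750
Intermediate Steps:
((46 + 84)*(29 - 56))*(-25) = (130*(-27))*(-25) = -3510*(-25) = 87750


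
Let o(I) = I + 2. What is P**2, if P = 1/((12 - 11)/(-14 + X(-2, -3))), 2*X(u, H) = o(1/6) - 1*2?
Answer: 27889/144 ≈ 193.67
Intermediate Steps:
o(I) = 2 + I
X(u, H) = 1/12 (X(u, H) = ((2 + 1/6) - 1*2)/2 = ((2 + 1/6) - 2)/2 = (13/6 - 2)/2 = (1/2)*(1/6) = 1/12)
P = -167/12 (P = 1/((12 - 11)/(-14 + 1/12)) = 1/(1/(-167/12)) = 1/(1*(-12/167)) = 1/(-12/167) = -167/12 ≈ -13.917)
P**2 = (-167/12)**2 = 27889/144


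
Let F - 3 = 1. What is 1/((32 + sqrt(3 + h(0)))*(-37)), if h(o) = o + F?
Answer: -32/37629 + sqrt(7)/37629 ≈ -0.00078010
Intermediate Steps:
F = 4 (F = 3 + 1 = 4)
h(o) = 4 + o (h(o) = o + 4 = 4 + o)
1/((32 + sqrt(3 + h(0)))*(-37)) = 1/((32 + sqrt(3 + (4 + 0)))*(-37)) = 1/((32 + sqrt(3 + 4))*(-37)) = 1/((32 + sqrt(7))*(-37)) = 1/(-1184 - 37*sqrt(7))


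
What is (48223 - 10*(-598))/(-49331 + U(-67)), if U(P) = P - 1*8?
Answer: -54203/49406 ≈ -1.0971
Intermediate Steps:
U(P) = -8 + P (U(P) = P - 8 = -8 + P)
(48223 - 10*(-598))/(-49331 + U(-67)) = (48223 - 10*(-598))/(-49331 + (-8 - 67)) = (48223 + 5980)/(-49331 - 75) = 54203/(-49406) = 54203*(-1/49406) = -54203/49406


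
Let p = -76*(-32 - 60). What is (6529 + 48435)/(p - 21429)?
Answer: -54964/14437 ≈ -3.8072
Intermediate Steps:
p = 6992 (p = -76*(-92) = 6992)
(6529 + 48435)/(p - 21429) = (6529 + 48435)/(6992 - 21429) = 54964/(-14437) = 54964*(-1/14437) = -54964/14437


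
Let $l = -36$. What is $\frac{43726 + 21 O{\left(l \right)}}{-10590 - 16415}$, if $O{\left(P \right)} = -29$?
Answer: $- \frac{43117}{27005} \approx -1.5966$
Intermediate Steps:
$\frac{43726 + 21 O{\left(l \right)}}{-10590 - 16415} = \frac{43726 + 21 \left(-29\right)}{-10590 - 16415} = \frac{43726 - 609}{-27005} = 43117 \left(- \frac{1}{27005}\right) = - \frac{43117}{27005}$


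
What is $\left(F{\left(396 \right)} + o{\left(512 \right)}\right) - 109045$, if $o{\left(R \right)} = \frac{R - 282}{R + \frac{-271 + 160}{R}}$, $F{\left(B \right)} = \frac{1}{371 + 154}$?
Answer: $- \frac{15000966868592}{137567325} \approx -1.0904 \cdot 10^{5}$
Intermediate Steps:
$F{\left(B \right)} = \frac{1}{525}$
$o{\left(R \right)} = \frac{-282 + R}{R - \frac{111}{R}}$
$\left(F{\left(396 \right)} + o{\left(512 \right)}\right) - 109045 = \left(\frac{1}{525} + \frac{512 \left(-282 + 512\right)}{-111 + 512^{2}}\right) - 109045 = \left(\frac{1}{525} + 512 \frac{1}{-111 + 262144} \cdot 230\right) - 109045 = \left(\frac{1}{525} + 512 \cdot \frac{1}{262033} \cdot 230\right) - 109045 = \left(\frac{1}{525} + \frac{117760}{262033}\right) - 109045 = \frac{62086033}{137567325} - 109045 = - \frac{15000966868592}{137567325}$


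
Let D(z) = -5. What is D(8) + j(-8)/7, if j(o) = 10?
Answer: -25/7 ≈ -3.5714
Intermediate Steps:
D(8) + j(-8)/7 = -5 + 10/7 = -25/7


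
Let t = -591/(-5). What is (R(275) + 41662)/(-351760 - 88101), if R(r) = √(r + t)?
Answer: -41662/439861 - √9830/2199305 ≈ -0.094761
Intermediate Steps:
t = 591/5 (t = -591*(-⅕) = 591/5 ≈ 118.20)
R(r) = √(591/5 + r) (R(r) = √(r + 591/5) = √(591/5 + r))
(R(275) + 41662)/(-351760 - 88101) = (√(2955 + 25*275)/5 + 41662)/(-351760 - 88101) = (√(2955 + 6875)/5 + 41662)/(-439861) = (√9830/5 + 41662)*(-1/439861) = (41662 + √9830/5)*(-1/439861) = -41662/439861 - √9830/2199305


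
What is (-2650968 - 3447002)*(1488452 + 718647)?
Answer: -13458823489030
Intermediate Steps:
(-2650968 - 3447002)*(1488452 + 718647) = -6097970*2207099 = -13458823489030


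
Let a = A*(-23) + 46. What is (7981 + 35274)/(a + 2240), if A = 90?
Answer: 43255/216 ≈ 200.25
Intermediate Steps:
a = -2024 (a = 90*(-23) + 46 = -2070 + 46 = -2024)
(7981 + 35274)/(a + 2240) = (7981 + 35274)/(-2024 + 2240) = 43255/216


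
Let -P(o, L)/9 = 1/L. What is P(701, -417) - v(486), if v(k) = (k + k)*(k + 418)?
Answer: -122137629/139 ≈ -8.7869e+5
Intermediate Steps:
P(o, L) = -9/L
v(k) = 2*k*(418 + k) (v(k) = (2*k)*(418 + k) = 2*k*(418 + k))
P(701, -417) - v(486) = -9/(-417) - 2*486*(418 + 486) = -9*(-1/417) - 2*486*904 = 3/139 - 1*878688 = 3/139 - 878688 = -122137629/139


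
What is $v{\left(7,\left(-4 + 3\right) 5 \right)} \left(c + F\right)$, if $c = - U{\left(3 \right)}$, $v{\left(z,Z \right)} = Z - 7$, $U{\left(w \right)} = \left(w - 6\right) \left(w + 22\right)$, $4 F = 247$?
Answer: $-1641$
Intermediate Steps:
$F = \frac{247}{4}$ ($F = \frac{1}{4} \cdot 247 = \frac{247}{4} \approx 61.75$)
$U{\left(w \right)} = \left(-6 + w\right) \left(22 + w\right)$
$v{\left(z,Z \right)} = -7 + Z$
$c = 75$ ($c = - (-132 + 3^{2} + 16 \cdot 3) = - (-132 + 9 + 48) = \left(-1\right) \left(-75\right) = 75$)
$v{\left(7,\left(-4 + 3\right) 5 \right)} \left(c + F\right) = \left(-7 + \left(-4 + 3\right) 5\right) \left(75 + \frac{247}{4}\right) = \left(-7 - 5\right) \frac{547}{4} = \left(-12\right) \frac{547}{4} = -1641$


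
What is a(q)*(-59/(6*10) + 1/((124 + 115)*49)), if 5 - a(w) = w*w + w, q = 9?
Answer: 11745113/140532 ≈ 83.576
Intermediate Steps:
a(w) = 5 - w - w² (a(w) = 5 - (w*w + w) = 5 - (w² + w) = 5 - (w + w²) = 5 + (-w - w²) = 5 - w - w²)
a(q)*(-59/(6*10) + 1/((124 + 115)*49)) = (5 - 1*9 - 1*9²)*(-59/(6*10) + 1/((124 + 115)*49)) = (5 - 9 - 1*81)*(-59/60 + (1/49)/239) = (5 - 9 - 81)*(-59*1/60 + (1/239)*(1/49)) = -85*(-59/60 + 1/11711) = -85*(-690889/702660) = 11745113/140532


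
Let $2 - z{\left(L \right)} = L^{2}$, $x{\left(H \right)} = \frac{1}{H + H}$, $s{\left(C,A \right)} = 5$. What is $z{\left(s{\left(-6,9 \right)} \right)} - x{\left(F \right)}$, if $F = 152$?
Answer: $- \frac{6993}{304} \approx -23.003$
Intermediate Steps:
$x{\left(H \right)} = \frac{1}{2 H}$
$z{\left(L \right)} = 2 - L^{2}$
$z{\left(s{\left(-6,9 \right)} \right)} - x{\left(F \right)} = \left(2 - 5^{2}\right) - \frac{1}{2 \cdot 152} = \left(2 - 25\right) - \frac{1}{2} \cdot \frac{1}{152} = \left(2 - 25\right) - \frac{1}{304} = -23 - \frac{1}{304} = - \frac{6993}{304}$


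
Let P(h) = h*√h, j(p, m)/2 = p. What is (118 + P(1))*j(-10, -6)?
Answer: -2380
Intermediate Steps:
j(p, m) = 2*p
P(h) = h^(3/2)
(118 + P(1))*j(-10, -6) = (118 + 1^(3/2))*(2*(-10)) = (118 + 1)*(-20) = 119*(-20) = -2380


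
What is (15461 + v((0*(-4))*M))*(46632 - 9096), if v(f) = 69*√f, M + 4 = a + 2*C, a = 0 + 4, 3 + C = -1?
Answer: 580344096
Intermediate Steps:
C = -4 (C = -3 - 1 = -4)
a = 4
M = -8 (M = -4 + (4 + 2*(-4)) = -4 + (4 - 8) = -4 - 4 = -8)
(15461 + v((0*(-4))*M))*(46632 - 9096) = (15461 + 69*√((0*(-4))*(-8)))*(46632 - 9096) = (15461 + 69*√(0*(-8)))*37536 = (15461 + 69*√0)*37536 = (15461 + 69*0)*37536 = (15461 + 0)*37536 = 15461*37536 = 580344096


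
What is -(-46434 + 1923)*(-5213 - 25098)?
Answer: -1349172921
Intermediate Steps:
-(-46434 + 1923)*(-5213 - 25098) = -(-44511)*(-30311) = -1*1349172921 = -1349172921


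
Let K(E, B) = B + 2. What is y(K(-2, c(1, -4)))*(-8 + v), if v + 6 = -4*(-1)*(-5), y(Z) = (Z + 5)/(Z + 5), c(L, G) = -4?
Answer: -34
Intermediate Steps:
K(E, B) = 2 + B
y(Z) = 1 (y(Z) = (5 + Z)/(5 + Z) = 1)
v = -26 (v = -6 - 4*(-1)*(-5) = -6 + 4*(-5) = -6 - 20 = -26)
y(K(-2, c(1, -4)))*(-8 + v) = 1*(-8 - 26) = 1*(-34) = -34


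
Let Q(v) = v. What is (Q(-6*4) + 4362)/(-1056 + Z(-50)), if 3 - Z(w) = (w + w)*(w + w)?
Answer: -4338/11053 ≈ -0.39247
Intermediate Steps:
Z(w) = 3 - 4*w**2 (Z(w) = 3 - (w + w)*(w + w) = 3 - 2*w*2*w = 3 - 4*w**2)
(Q(-6*4) + 4362)/(-1056 + Z(-50)) = (-6*4 + 4362)/(-1056 + (3 - 4*(-50)**2)) = (-24 + 4362)/(-1056 + (3 - 4*2500)) = 4338/(-1056 + (3 - 10000)) = 4338/(-1056 - 9997) = 4338/(-11053) = 4338*(-1/11053) = -4338/11053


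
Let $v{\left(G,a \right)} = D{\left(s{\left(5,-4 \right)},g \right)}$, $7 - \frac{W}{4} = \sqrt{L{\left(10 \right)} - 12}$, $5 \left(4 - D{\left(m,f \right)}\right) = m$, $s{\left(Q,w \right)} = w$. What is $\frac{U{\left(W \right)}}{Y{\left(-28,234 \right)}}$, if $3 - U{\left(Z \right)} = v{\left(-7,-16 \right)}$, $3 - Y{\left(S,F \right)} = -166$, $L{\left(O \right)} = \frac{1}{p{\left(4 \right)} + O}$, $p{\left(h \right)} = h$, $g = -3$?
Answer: $- \frac{9}{845} \approx -0.010651$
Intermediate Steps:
$D{\left(m,f \right)} = 4 - \frac{m}{5}$
$L{\left(O \right)} = \frac{1}{4 + O}$
$Y{\left(S,F \right)} = 169$ ($Y{\left(S,F \right)} = 3 - -166 = 3 + 166 = 169$)
$W = 28 - \frac{2 i \sqrt{2338}}{7}$ ($W = 28 - 4 \sqrt{\frac{1}{4 + 10} - 12} = 28 - 4 \sqrt{\frac{1}{14} - 12} = 28 - 4 \sqrt{- \frac{167}{14}} = 28 - 4 \frac{i \sqrt{2338}}{14} = 28 - \frac{2 i \sqrt{2338}}{7} \approx 28.0 - 13.815 i$)
$v{\left(G,a \right)} = \frac{24}{5}$ ($v{\left(G,a \right)} = 4 - - \frac{4}{5} = 4 + \frac{4}{5} = \frac{24}{5}$)
$U{\left(Z \right)} = - \frac{9}{5}$ ($U{\left(Z \right)} = 3 - \frac{24}{5} = - \frac{9}{5}$)
$\frac{U{\left(W \right)}}{Y{\left(-28,234 \right)}} = - \frac{9}{5 \cdot 169} = \left(- \frac{9}{5}\right) \frac{1}{169} = - \frac{9}{845}$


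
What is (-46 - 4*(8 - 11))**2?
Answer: 1156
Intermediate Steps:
(-46 - 4*(8 - 11))**2 = (-46 - 4*(-3))**2 = (-46 + 12)**2 = (-34)**2 = 1156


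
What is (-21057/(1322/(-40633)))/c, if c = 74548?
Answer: 855609081/98552456 ≈ 8.6818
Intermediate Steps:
(-21057/(1322/(-40633)))/c = -21057/(1322/(-40633))/74548 = -21057/(1322*(-1/40633))*(1/74548) = -21057/(-1322/40633)*(1/74548) = -21057*(-40633/1322)*(1/74548) = (855609081/1322)*(1/74548) = 855609081/98552456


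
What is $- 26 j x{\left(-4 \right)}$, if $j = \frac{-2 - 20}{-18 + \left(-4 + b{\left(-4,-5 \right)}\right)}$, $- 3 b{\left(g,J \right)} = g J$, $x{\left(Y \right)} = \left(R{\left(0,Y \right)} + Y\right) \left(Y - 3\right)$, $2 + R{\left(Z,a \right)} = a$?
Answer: $- \frac{60060}{43} \approx -1396.7$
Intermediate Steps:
$R{\left(Z,a \right)} = -2 + a$
$x{\left(Y \right)} = \left(-3 + Y\right) \left(-2 + 2 Y\right)$ ($x{\left(Y \right)} = \left(\left(-2 + Y\right) + Y\right) \left(Y - 3\right) = \left(-2 + 2 Y\right) \left(-3 + Y\right) = \left(-3 + Y\right) \left(-2 + 2 Y\right)$)
$b{\left(g,J \right)} = - \frac{J g}{3}$ ($b{\left(g,J \right)} = - \frac{g J}{3} = - \frac{J g}{3}$)
$j = \frac{33}{43}$ ($j = \frac{-2 - 20}{-18 - \left(4 - - \frac{20}{3}\right)} = - \frac{22}{-18 - \frac{32}{3}} = - \frac{22}{- \frac{86}{3}} = \left(-22\right) \left(- \frac{3}{86}\right) = \frac{33}{43} \approx 0.76744$)
$- 26 j x{\left(-4 \right)} = \left(-26\right) \frac{33}{43} \left(6 - -32 + 2 \left(-4\right)^{2}\right) = - \frac{858 \left(6 + 32 + 2 \cdot 16\right)}{43} = - \frac{858 \left(6 + 32 + 32\right)}{43} = \left(- \frac{858}{43}\right) 70 = - \frac{60060}{43}$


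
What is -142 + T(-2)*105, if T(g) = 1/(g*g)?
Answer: -463/4 ≈ -115.75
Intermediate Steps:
T(g) = g⁻² (T(g) = 1/(g²) = g⁻²)
-142 + T(-2)*105 = -142 + 105/(-2)² = -142 + (¼)*105 = -142 + 105/4 = -463/4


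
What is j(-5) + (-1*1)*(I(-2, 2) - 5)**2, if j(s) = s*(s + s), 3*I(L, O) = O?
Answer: 281/9 ≈ 31.222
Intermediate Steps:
I(L, O) = O/3
j(s) = 2*s**2 (j(s) = s*(2*s) = 2*s**2)
j(-5) + (-1*1)*(I(-2, 2) - 5)**2 = 2*(-5)**2 + (-1*1)*((1/3)*2 - 5)**2 = 2*25 - (2/3 - 5)**2 = 50 - (-13/3)**2 = 50 - 1*169/9 = 50 - 169/9 = 281/9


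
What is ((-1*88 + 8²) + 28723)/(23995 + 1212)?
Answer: 28699/25207 ≈ 1.1385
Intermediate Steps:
((-1*88 + 8²) + 28723)/(23995 + 1212) = ((-88 + 64) + 28723)/25207 = (-24 + 28723)*(1/25207) = 28699*(1/25207) = 28699/25207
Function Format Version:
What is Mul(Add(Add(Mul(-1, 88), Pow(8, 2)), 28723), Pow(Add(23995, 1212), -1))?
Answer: Rational(28699, 25207) ≈ 1.1385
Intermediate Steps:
Mul(Add(Add(Mul(-1, 88), Pow(8, 2)), 28723), Pow(Add(23995, 1212), -1)) = Mul(Add(Add(-88, 64), 28723), Pow(25207, -1)) = Mul(Add(-24, 28723), Rational(1, 25207)) = Mul(28699, Rational(1, 25207)) = Rational(28699, 25207)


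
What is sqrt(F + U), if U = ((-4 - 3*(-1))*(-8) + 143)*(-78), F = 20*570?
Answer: 3*I*sqrt(42) ≈ 19.442*I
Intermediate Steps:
F = 11400
U = -11778 (U = ((-4 + 3)*(-8) + 143)*(-78) = (-1*(-8) + 143)*(-78) = (8 + 143)*(-78) = 151*(-78) = -11778)
sqrt(F + U) = sqrt(11400 - 11778) = sqrt(-378) = 3*I*sqrt(42)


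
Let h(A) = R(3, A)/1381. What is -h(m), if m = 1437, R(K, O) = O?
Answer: -1437/1381 ≈ -1.0406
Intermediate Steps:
h(A) = A/1381
-h(m) = -1437/1381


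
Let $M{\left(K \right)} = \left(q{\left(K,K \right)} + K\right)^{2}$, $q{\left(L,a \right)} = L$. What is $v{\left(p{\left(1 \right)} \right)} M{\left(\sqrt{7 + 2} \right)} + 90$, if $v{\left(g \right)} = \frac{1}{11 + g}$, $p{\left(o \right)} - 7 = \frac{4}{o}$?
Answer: $\frac{1008}{11} \approx 91.636$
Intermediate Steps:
$p{\left(o \right)} = 7 + \frac{4}{o}$
$M{\left(K \right)} = 4 K^{2}$ ($M{\left(K \right)} = \left(K + K\right)^{2} = \left(2 K\right)^{2} = 4 K^{2}$)
$v{\left(p{\left(1 \right)} \right)} M{\left(\sqrt{7 + 2} \right)} + 90 = \frac{4 \left(\sqrt{7 + 2}\right)^{2}}{11 + \left(7 + \frac{4}{1}\right)} + 90 = \frac{4 \left(\sqrt{9}\right)^{2}}{11 + \left(7 + 4 \cdot 1\right)} + 90 = \frac{4 \cdot 3^{2}}{11 + \left(7 + 4\right)} + 90 = \frac{4 \cdot 9}{11 + 11} + 90 = \frac{1}{22} \cdot 36 + 90 = \frac{18}{11} + 90 = \frac{1008}{11}$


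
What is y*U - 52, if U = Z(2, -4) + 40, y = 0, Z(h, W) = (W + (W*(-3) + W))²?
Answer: -52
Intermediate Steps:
Z(h, W) = W² (Z(h, W) = (W + (-3*W + W))² = (W - 2*W)² = (-W)² = W²)
U = 56 (U = (-4)² + 40 = 16 + 40 = 56)
y*U - 52 = 0*56 - 52 = 0 - 52 = -52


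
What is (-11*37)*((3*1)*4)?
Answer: -4884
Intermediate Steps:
(-11*37)*((3*1)*4) = -1221*4 = -407*12 = -4884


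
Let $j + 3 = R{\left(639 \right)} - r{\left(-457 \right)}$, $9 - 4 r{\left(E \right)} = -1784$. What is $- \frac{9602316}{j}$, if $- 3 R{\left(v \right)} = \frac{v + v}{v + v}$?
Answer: $\frac{115227792}{5419} \approx 21264.0$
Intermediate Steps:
$R{\left(v \right)} = - \frac{1}{3}$ ($R{\left(v \right)} = - \frac{\left(v + v\right) \frac{1}{v + v}}{3} = - \frac{2 v \frac{1}{2 v}}{3} = \left(- \frac{1}{3}\right) 1 = - \frac{1}{3}$)
$r{\left(E \right)} = \frac{1793}{4}$ ($r{\left(E \right)} = \frac{9}{4} - -446 = \frac{9}{4} + 446 = \frac{1793}{4}$)
$j = - \frac{5419}{12}$ ($j = -3 - \frac{5383}{12} = - \frac{5419}{12} \approx -451.58$)
$- \frac{9602316}{j} = - \frac{9602316}{- \frac{5419}{12}} = \left(-9602316\right) \left(- \frac{12}{5419}\right) = \frac{115227792}{5419}$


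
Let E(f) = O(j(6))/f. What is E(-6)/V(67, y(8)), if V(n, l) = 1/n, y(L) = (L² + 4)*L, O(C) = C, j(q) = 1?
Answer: -67/6 ≈ -11.167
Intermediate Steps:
y(L) = L*(4 + L²) (y(L) = (4 + L²)*L = L*(4 + L²))
E(f) = 1/f
E(-6)/V(67, y(8)) = 1/((-6)*(1/67)) = -1/(6*1/67) = -⅙*67 = -67/6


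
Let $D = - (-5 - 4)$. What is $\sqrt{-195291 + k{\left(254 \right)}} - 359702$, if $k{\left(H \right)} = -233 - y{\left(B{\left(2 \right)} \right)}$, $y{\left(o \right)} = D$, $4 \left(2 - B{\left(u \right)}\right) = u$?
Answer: $-359702 + 13 i \sqrt{1157} \approx -3.597 \cdot 10^{5} + 442.19 i$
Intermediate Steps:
$B{\left(u \right)} = 2 - \frac{u}{4}$
$D = 9$ ($D = \left(-1\right) \left(-9\right) = 9$)
$y{\left(o \right)} = 9$
$k{\left(H \right)} = -242$ ($k{\left(H \right)} = -233 - 9 = -242$)
$\sqrt{-195291 + k{\left(254 \right)}} - 359702 = \sqrt{-195291 - 242} - 359702 = \sqrt{-195533} - 359702 = 13 i \sqrt{1157} - 359702 = -359702 + 13 i \sqrt{1157}$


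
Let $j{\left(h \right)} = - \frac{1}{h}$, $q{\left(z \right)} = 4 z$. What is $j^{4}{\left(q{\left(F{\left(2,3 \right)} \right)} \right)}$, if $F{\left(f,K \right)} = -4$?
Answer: $\frac{1}{65536} \approx 1.5259 \cdot 10^{-5}$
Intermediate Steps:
$j^{4}{\left(q{\left(F{\left(2,3 \right)} \right)} \right)} = \left(- \frac{1}{4 \left(-4\right)}\right)^{4} = \left(- \frac{1}{-16}\right)^{4} = \left(\left(-1\right) \left(- \frac{1}{16}\right)\right)^{4} = \left(\frac{1}{16}\right)^{4} = \frac{1}{65536}$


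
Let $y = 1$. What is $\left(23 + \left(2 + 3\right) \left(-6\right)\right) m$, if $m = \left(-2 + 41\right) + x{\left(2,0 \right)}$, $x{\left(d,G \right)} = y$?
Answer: $-280$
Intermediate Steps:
$x{\left(d,G \right)} = 1$
$m = 40$ ($m = \left(-2 + 41\right) + 1 = 39 + 1 = 40$)
$\left(23 + \left(2 + 3\right) \left(-6\right)\right) m = \left(23 + \left(2 + 3\right) \left(-6\right)\right) 40 = \left(23 + 5 \left(-6\right)\right) 40 = \left(23 - 30\right) 40 = \left(-7\right) 40 = -280$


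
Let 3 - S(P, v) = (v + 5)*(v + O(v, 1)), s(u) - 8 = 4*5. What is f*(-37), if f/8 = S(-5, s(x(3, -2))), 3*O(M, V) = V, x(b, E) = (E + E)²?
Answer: 275872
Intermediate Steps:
x(b, E) = 4*E² (x(b, E) = (2*E)² = 4*E²)
s(u) = 28 (s(u) = 8 + 4*5 = 8 + 20 = 28)
O(M, V) = V/3
S(P, v) = 3 - (5 + v)*(⅓ + v) (S(P, v) = 3 - (v + 5)*(v + (⅓)*1) = 3 - (5 + v)*(v + ⅓) = 3 - (5 + v)*(⅓ + v))
f = -7456 (f = 8*(4/3 - 1*28² - 16/3*28) = 8*(4/3 - 1*784 - 448/3) = 8*(4/3 - 784 - 448/3) = 8*(-932) = -7456)
f*(-37) = -7456*(-37) = 275872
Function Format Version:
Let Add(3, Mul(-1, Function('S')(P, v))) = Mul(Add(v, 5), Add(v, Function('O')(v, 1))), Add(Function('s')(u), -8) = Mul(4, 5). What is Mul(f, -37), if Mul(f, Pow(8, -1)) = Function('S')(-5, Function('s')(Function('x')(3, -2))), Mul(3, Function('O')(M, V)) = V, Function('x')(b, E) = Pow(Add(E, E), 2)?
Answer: 275872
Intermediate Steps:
Function('x')(b, E) = Mul(4, Pow(E, 2)) (Function('x')(b, E) = Pow(Mul(2, E), 2) = Mul(4, Pow(E, 2)))
Function('s')(u) = 28 (Function('s')(u) = Add(8, Mul(4, 5)) = Add(8, 20) = 28)
Function('O')(M, V) = Mul(Rational(1, 3), V)
Function('S')(P, v) = Add(3, Mul(-1, Add(5, v), Add(Rational(1, 3), v))) (Function('S')(P, v) = Add(3, Mul(-1, Mul(Add(v, 5), Add(v, Mul(Rational(1, 3), 1))))) = Add(3, Mul(-1, Mul(Add(5, v), Add(v, Rational(1, 3))))) = Add(3, Mul(-1, Mul(Add(5, v), Add(Rational(1, 3), v)))) = Add(3, Mul(-1, Add(5, v), Add(Rational(1, 3), v))))
f = -7456 (f = Mul(8, Add(Rational(4, 3), Mul(-1, Pow(28, 2)), Mul(Rational(-16, 3), 28))) = Mul(8, Add(Rational(4, 3), Mul(-1, 784), Rational(-448, 3))) = Mul(8, Add(Rational(4, 3), -784, Rational(-448, 3))) = Mul(8, -932) = -7456)
Mul(f, -37) = Mul(-7456, -37) = 275872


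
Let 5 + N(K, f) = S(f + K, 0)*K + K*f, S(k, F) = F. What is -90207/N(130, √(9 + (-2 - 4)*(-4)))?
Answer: -90207/111535 - 2345382*√33/111535 ≈ -121.61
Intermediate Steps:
N(K, f) = -5 + K*f (N(K, f) = -5 + (0*K + K*f) = -5 + (0 + K*f) = -5 + K*f)
-90207/N(130, √(9 + (-2 - 4)*(-4))) = -90207/(-5 + 130*√(9 + (-2 - 4)*(-4))) = -90207/(-5 + 130*√(9 - 6*(-4))) = -90207/(-5 + 130*√(9 + 24)) = -90207/(-5 + 130*√33)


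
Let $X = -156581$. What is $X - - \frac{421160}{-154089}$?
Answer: $- \frac{24127830869}{154089} \approx -1.5658 \cdot 10^{5}$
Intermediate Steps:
$X - - \frac{421160}{-154089} = -156581 - - \frac{421160}{-154089} = -156581 - \left(-421160\right) \left(- \frac{1}{154089}\right) = -156581 - \frac{421160}{154089} = - \frac{24127830869}{154089}$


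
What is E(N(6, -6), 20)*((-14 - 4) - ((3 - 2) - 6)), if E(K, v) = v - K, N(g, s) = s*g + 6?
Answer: -650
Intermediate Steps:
N(g, s) = 6 + g*s (N(g, s) = g*s + 6 = 6 + g*s)
E(N(6, -6), 20)*((-14 - 4) - ((3 - 2) - 6)) = (20 - (6 + 6*(-6)))*((-14 - 4) - ((3 - 2) - 6)) = (20 - (6 - 36))*(-18 - (1 - 6)) = (20 - 1*(-30))*(-18 - 1*(-5)) = (20 + 30)*(-18 + 5) = 50*(-13) = -650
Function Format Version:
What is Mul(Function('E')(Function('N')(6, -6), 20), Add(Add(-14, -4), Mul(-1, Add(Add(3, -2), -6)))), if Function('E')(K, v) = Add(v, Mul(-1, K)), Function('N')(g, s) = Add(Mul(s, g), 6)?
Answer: -650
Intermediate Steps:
Function('N')(g, s) = Add(6, Mul(g, s)) (Function('N')(g, s) = Add(Mul(g, s), 6) = Add(6, Mul(g, s)))
Mul(Function('E')(Function('N')(6, -6), 20), Add(Add(-14, -4), Mul(-1, Add(Add(3, -2), -6)))) = Mul(Add(20, Mul(-1, Add(6, Mul(6, -6)))), Add(Add(-14, -4), Mul(-1, Add(Add(3, -2), -6)))) = Mul(Add(20, Mul(-1, Add(6, -36))), Add(-18, Mul(-1, Add(1, -6)))) = Mul(Add(20, Mul(-1, -30)), Add(-18, Mul(-1, -5))) = Mul(Add(20, 30), Add(-18, 5)) = Mul(50, -13) = -650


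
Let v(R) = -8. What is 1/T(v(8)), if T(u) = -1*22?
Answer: -1/22 ≈ -0.045455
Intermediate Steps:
T(u) = -22
1/T(v(8)) = 1/(-22) = -1/22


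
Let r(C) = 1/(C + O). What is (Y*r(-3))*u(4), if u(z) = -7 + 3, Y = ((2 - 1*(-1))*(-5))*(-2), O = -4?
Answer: 120/7 ≈ 17.143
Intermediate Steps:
Y = 30 (Y = ((2 + 1)*(-5))*(-2) = (3*(-5))*(-2) = -15*(-2) = 30)
r(C) = 1/(-4 + C) (r(C) = 1/(C - 4) = 1/(-4 + C))
u(z) = -4
(Y*r(-3))*u(4) = (30/(-4 - 3))*(-4) = (30/(-7))*(-4) = (30*(-⅐))*(-4) = -30/7*(-4) = 120/7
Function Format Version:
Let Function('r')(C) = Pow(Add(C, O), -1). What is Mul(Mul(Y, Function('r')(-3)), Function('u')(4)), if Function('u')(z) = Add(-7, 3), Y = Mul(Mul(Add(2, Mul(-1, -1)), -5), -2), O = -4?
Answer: Rational(120, 7) ≈ 17.143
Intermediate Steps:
Y = 30 (Y = Mul(Mul(Add(2, 1), -5), -2) = Mul(Mul(3, -5), -2) = Mul(-15, -2) = 30)
Function('r')(C) = Pow(Add(-4, C), -1) (Function('r')(C) = Pow(Add(C, -4), -1) = Pow(Add(-4, C), -1))
Function('u')(z) = -4
Mul(Mul(Y, Function('r')(-3)), Function('u')(4)) = Mul(Mul(30, Pow(Add(-4, -3), -1)), -4) = Mul(Mul(30, Pow(-7, -1)), -4) = Mul(Mul(30, Rational(-1, 7)), -4) = Mul(Rational(-30, 7), -4) = Rational(120, 7)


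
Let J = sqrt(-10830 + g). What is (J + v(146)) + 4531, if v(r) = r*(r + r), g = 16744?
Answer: 47163 + sqrt(5914) ≈ 47240.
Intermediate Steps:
J = sqrt(5914) (J = sqrt(-10830 + 16744) = sqrt(5914) ≈ 76.903)
v(r) = 2*r**2 (v(r) = r*(2*r) = 2*r**2)
(J + v(146)) + 4531 = (sqrt(5914) + 2*146**2) + 4531 = (sqrt(5914) + 2*21316) + 4531 = (sqrt(5914) + 42632) + 4531 = (42632 + sqrt(5914)) + 4531 = 47163 + sqrt(5914)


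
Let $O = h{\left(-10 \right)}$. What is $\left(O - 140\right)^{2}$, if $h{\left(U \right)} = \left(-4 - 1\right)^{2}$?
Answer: $13225$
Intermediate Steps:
$h{\left(U \right)} = 25$ ($h{\left(U \right)} = \left(-5\right)^{2} = 25$)
$O = 25$
$\left(O - 140\right)^{2} = \left(25 - 140\right)^{2} = \left(-115\right)^{2} = 13225$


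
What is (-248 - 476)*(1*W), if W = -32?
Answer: 23168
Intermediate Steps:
(-248 - 476)*(1*W) = (-248 - 476)*(1*(-32)) = -724*(-32) = 23168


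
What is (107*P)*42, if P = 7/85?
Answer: 31458/85 ≈ 370.09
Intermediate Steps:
P = 7/85 (P = 7*(1/85) = 7/85 ≈ 0.082353)
(107*P)*42 = (107*(7/85))*42 = (749/85)*42 = 31458/85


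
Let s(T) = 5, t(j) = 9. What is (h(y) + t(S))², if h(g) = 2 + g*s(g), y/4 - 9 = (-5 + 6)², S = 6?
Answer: 44521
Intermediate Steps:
y = 40 (y = 36 + 4*(-5 + 6)² = 36 + 4*1² = 36 + 4*1 = 36 + 4 = 40)
h(g) = 2 + 5*g (h(g) = 2 + g*5 = 2 + 5*g)
(h(y) + t(S))² = ((2 + 5*40) + 9)² = ((2 + 200) + 9)² = (202 + 9)² = 211² = 44521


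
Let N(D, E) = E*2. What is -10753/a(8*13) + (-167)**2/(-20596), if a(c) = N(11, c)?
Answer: -56817425/1070992 ≈ -53.051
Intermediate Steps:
N(D, E) = 2*E
a(c) = 2*c
-10753/a(8*13) + (-167)**2/(-20596) = -10753/(2*(8*13)) + (-167)**2/(-20596) = -10753/(2*104) + 27889*(-1/20596) = -10753/208 - 27889/20596 = -56817425/1070992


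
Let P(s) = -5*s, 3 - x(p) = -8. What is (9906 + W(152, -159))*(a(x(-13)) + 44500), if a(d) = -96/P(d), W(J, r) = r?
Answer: 23856718212/55 ≈ 4.3376e+8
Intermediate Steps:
x(p) = 11 (x(p) = 3 - 1*(-8) = 3 + 8 = 11)
a(d) = 96/(5*d) (a(d) = -96*(-1/(5*d)) = -(-96)/(5*d) = 96/(5*d))
(9906 + W(152, -159))*(a(x(-13)) + 44500) = (9906 - 159)*((96/5)/11 + 44500) = 9747*((96/5)*(1/11) + 44500) = 9747*(96/55 + 44500) = 9747*(2447596/55) = 23856718212/55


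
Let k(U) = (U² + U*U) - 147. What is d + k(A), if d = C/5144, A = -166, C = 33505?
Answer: 282773465/5144 ≈ 54972.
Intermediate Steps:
k(U) = -147 + 2*U² (k(U) = (U² + U²) - 147 = 2*U² - 147 = -147 + 2*U²)
d = 33505/5144 ≈ 6.5134
d + k(A) = 33505/5144 + (-147 + 2*(-166)²) = 33505/5144 + (-147 + 2*27556) = 33505/5144 + (-147 + 55112) = 33505/5144 + 54965 = 282773465/5144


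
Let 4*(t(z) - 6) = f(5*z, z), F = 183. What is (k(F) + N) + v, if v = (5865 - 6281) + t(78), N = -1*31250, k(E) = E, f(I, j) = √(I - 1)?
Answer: -31477 + √389/4 ≈ -31472.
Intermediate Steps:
f(I, j) = √(-1 + I)
t(z) = 6 + √(-1 + 5*z)/4
N = -31250
v = -410 + √389/4 (v = (5865 - 6281) + (6 + √(-1 + 5*78)/4) = -416 + (6 + √(-1 + 390)/4) = -416 + (6 + √389/4) = -410 + √389/4 ≈ -405.07)
(k(F) + N) + v = (183 - 31250) + (-410 + √389/4) = -31067 + (-410 + √389/4) = -31477 + √389/4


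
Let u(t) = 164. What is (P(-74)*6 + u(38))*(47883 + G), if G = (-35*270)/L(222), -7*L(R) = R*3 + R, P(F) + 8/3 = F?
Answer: -14195418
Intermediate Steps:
P(F) = -8/3 + F
L(R) = -4*R/7 (L(R) = -(R*3 + R)/7 = -(3*R + R)/7 = -4*R/7)
G = 11025/148 (G = (-35*270)/((-4/7*222)) = -9450/(-888/7) = -9450*(-7/888) = 11025/148 ≈ 74.493)
(P(-74)*6 + u(38))*(47883 + G) = ((-8/3 - 74)*6 + 164)*(47883 + 11025/148) = (-230/3*6 + 164)*(7097709/148) = (-460 + 164)*(7097709/148) = -296*7097709/148 = -14195418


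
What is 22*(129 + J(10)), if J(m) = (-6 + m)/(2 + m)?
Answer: 8536/3 ≈ 2845.3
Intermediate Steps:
J(m) = (-6 + m)/(2 + m)
22*(129 + J(10)) = 22*(129 + (-6 + 10)/(2 + 10)) = 22*(129 + 4/12) = 22*(129 + (1/12)*4) = 22*(129 + 1/3) = 22*(388/3) = 8536/3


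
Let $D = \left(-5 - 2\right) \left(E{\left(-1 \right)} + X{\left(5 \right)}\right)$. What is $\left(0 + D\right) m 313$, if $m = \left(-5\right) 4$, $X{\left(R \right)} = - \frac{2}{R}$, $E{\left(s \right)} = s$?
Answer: $-61348$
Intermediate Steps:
$D = \frac{49}{5}$ ($D = \left(-5 - 2\right) \left(-1 - \frac{2}{5}\right) = - 7 \left(-1 - \frac{2}{5}\right) = \left(-7\right) \left(- \frac{7}{5}\right) = \frac{49}{5} \approx 9.8$)
$m = -20$
$\left(0 + D\right) m 313 = \left(0 + \frac{49}{5}\right) \left(-20\right) 313 = \frac{49}{5} \left(-20\right) 313 = \left(-196\right) 313 = -61348$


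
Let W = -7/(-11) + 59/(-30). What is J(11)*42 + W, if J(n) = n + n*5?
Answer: 914321/330 ≈ 2770.7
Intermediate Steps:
J(n) = 6*n (J(n) = n + 5*n = 6*n)
W = -439/330 (W = -7*(-1/11) + 59*(-1/30) = 7/11 - 59/30 = -439/330 ≈ -1.3303)
J(11)*42 + W = (6*11)*42 - 439/330 = 66*42 - 439/330 = 2772 - 439/330 = 914321/330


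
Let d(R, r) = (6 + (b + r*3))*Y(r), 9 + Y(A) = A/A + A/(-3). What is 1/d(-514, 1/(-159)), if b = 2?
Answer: -2809/179305 ≈ -0.015666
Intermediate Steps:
Y(A) = -8 - A/3 (Y(A) = -9 + (A/A + A/(-3)) = -9 + (1 + A*(-1/3)) = -9 + (1 - A/3) = -8 - A/3)
d(R, r) = (-8 - r/3)*(8 + 3*r) (d(R, r) = (6 + (2 + r*3))*(-8 - r/3) = (6 + (2 + 3*r))*(-8 - r/3) = (8 + 3*r)*(-8 - r/3) = (-8 - r/3)*(8 + 3*r))
1/d(-514, 1/(-159)) = 1/(-(8 + 3/(-159))*(24 + 1/(-159))/3) = 1/(-(8 + 3*(-1/159))*(24 - 1/159)/3) = 1/(-1/3*(8 - 1/53)*3815/159) = 1/(-1/3*423/53*3815/159) = 1/(-179305/2809) = -2809/179305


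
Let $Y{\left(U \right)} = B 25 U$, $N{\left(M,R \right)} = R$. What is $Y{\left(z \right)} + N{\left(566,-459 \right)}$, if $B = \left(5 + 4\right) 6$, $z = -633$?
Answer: $-855009$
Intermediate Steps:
$B = 54$ ($B = 9 \cdot 6 = 54$)
$Y{\left(U \right)} = 1350 U$ ($Y{\left(U \right)} = 54 \cdot 25 U = 1350 U$)
$Y{\left(z \right)} + N{\left(566,-459 \right)} = 1350 \left(-633\right) - 459 = -854550 - 459 = -855009$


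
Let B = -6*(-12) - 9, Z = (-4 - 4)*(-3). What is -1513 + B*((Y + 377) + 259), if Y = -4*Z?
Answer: 32507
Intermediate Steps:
Z = 24 (Z = -8*(-3) = 24)
Y = -96 (Y = -4*24 = -96)
B = 63 (B = 72 - 9 = 63)
-1513 + B*((Y + 377) + 259) = -1513 + 63*((-96 + 377) + 259) = -1513 + 63*(281 + 259) = -1513 + 63*540 = -1513 + 34020 = 32507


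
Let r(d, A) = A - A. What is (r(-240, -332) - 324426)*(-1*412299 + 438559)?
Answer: -8519426760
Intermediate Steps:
r(d, A) = 0
(r(-240, -332) - 324426)*(-1*412299 + 438559) = (0 - 324426)*(-1*412299 + 438559) = -324426*(-412299 + 438559) = -324426*26260 = -8519426760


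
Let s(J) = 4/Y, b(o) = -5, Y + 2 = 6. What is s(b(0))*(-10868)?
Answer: -10868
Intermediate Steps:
Y = 4 (Y = -2 + 6 = 4)
s(J) = 1 (s(J) = 4/4 = 4*(¼) = 1)
s(b(0))*(-10868) = 1*(-10868) = -10868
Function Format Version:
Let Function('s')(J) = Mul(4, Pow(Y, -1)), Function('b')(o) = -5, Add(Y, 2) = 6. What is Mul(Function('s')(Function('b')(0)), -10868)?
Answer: -10868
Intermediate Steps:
Y = 4 (Y = Add(-2, 6) = 4)
Function('s')(J) = 1 (Function('s')(J) = Mul(4, Pow(4, -1)) = Mul(4, Rational(1, 4)) = 1)
Mul(Function('s')(Function('b')(0)), -10868) = Mul(1, -10868) = -10868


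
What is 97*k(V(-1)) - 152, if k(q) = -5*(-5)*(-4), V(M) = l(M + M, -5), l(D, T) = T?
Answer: -9852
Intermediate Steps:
V(M) = -5
k(q) = -100 (k(q) = 25*(-4) = -100)
97*k(V(-1)) - 152 = 97*(-100) - 152 = -9700 - 152 = -9852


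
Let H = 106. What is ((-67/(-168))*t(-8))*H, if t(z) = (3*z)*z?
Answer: 56816/7 ≈ 8116.6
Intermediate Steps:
t(z) = 3*z²
((-67/(-168))*t(-8))*H = ((-67/(-168))*(3*(-8)²))*106 = ((-67*(-1/168))*(3*64))*106 = ((67/168)*192)*106 = (536/7)*106 = 56816/7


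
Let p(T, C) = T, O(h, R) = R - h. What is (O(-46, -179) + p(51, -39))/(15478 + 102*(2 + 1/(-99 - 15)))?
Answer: -1558/297941 ≈ -0.0052292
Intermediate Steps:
(O(-46, -179) + p(51, -39))/(15478 + 102*(2 + 1/(-99 - 15))) = ((-179 - 1*(-46)) + 51)/(15478 + 102*(2 + 1/(-99 - 15))) = ((-179 + 46) + 51)/(15478 + 102*(2 + 1/(-114))) = (-133 + 51)/(15478 + 102*(2 - 1/114)) = -82/(15478 + 102*(227/114)) = -82/(15478 + 3859/19) = -82/297941/19 = -82*19/297941 = -1558/297941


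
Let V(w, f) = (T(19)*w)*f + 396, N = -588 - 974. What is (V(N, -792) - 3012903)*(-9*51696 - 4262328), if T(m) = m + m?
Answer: -208001969002440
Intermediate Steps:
T(m) = 2*m
N = -1562
V(w, f) = 396 + 38*f*w (V(w, f) = ((2*19)*w)*f + 396 = (38*w)*f + 396 = 38*f*w + 396 = 396 + 38*f*w)
(V(N, -792) - 3012903)*(-9*51696 - 4262328) = ((396 + 38*(-792)*(-1562)) - 3012903)*(-9*51696 - 4262328) = ((396 + 47009952) - 3012903)*(-465264 - 4262328) = (47010348 - 3012903)*(-4727592) = 43997445*(-4727592) = -208001969002440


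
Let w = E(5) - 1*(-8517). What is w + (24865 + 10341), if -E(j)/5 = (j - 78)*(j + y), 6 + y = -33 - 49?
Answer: 13428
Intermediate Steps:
y = -88 (y = -6 + (-33 - 49) = -6 - 82 = -88)
E(j) = -5*(-88 + j)*(-78 + j) (E(j) = -5*(j - 78)*(j - 88) = -5*(-78 + j)*(-88 + j) = -5*(-88 + j)*(-78 + j))
w = -21778 (w = (-34320 - 5*5² + 830*5) - 1*(-8517) = (-34320 - 5*25 + 4150) + 8517 = (-34320 - 125 + 4150) + 8517 = -30295 + 8517 = -21778)
w + (24865 + 10341) = -21778 + (24865 + 10341) = -21778 + 35206 = 13428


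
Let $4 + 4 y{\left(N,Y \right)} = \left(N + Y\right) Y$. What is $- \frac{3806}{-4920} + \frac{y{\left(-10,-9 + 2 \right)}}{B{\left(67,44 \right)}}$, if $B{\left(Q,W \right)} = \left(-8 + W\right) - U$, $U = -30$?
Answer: $\frac{65441}{54120} \approx 1.2092$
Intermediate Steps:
$B{\left(Q,W \right)} = 22 + W$ ($B{\left(Q,W \right)} = \left(-8 + W\right) - -30 = \left(-8 + W\right) + 30 = 22 + W$)
$y{\left(N,Y \right)} = -1 + \frac{Y \left(N + Y\right)}{4}$ ($y{\left(N,Y \right)} = -1 + \frac{\left(N + Y\right) Y}{4} = -1 + \frac{Y \left(N + Y\right)}{4}$)
$- \frac{3806}{-4920} + \frac{y{\left(-10,-9 + 2 \right)}}{B{\left(67,44 \right)}} = - \frac{3806}{-4920} + \frac{-1 + \frac{\left(-9 + 2\right)^{2}}{4} + \frac{1}{4} \left(-10\right) \left(-9 + 2\right)}{22 + 44} = \left(-3806\right) \left(- \frac{1}{4920}\right) + \frac{-1 + \frac{\left(-7\right)^{2}}{4} + \frac{1}{4} \left(-10\right) \left(-7\right)}{66} = \frac{1903}{2460} + \left(-1 + \frac{1}{4} \cdot 49 + \frac{35}{2}\right) \frac{1}{66} = \frac{1903}{2460} + \left(-1 + \frac{49}{4} + \frac{35}{2}\right) \frac{1}{66} = \frac{1903}{2460} + \frac{115}{4} \cdot \frac{1}{66} = \frac{1903}{2460} + \frac{115}{264} = \frac{65441}{54120}$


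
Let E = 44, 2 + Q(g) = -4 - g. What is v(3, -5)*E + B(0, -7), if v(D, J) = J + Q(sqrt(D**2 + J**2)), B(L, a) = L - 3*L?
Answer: -484 - 44*sqrt(34) ≈ -740.56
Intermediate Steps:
Q(g) = -6 - g (Q(g) = -2 + (-4 - g) = -6 - g)
B(L, a) = -2*L
v(D, J) = -6 + J - sqrt(D**2 + J**2) (v(D, J) = J + (-6 - sqrt(D**2 + J**2)) = -6 + J - sqrt(D**2 + J**2))
v(3, -5)*E + B(0, -7) = (-6 - 5 - sqrt(3**2 + (-5)**2))*44 - 2*0 = (-6 - 5 - sqrt(9 + 25))*44 + 0 = (-6 - 5 - sqrt(34))*44 + 0 = (-11 - sqrt(34))*44 + 0 = (-484 - 44*sqrt(34)) + 0 = -484 - 44*sqrt(34)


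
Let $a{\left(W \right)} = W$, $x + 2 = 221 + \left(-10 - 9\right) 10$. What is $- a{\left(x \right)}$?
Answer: $-29$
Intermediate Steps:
$x = 29$ ($x = -2 + \left(221 + \left(-10 - 9\right) 10\right) = -2 + \left(221 - 190\right) = -2 + 31 = 29$)
$- a{\left(x \right)} = \left(-1\right) 29 = -29$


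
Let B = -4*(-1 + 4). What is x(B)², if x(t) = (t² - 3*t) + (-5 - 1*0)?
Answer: 30625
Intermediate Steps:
B = -12 (B = -4*3 = -12)
x(t) = -5 + t² - 3*t (x(t) = (t² - 3*t) + (-5 + 0) = (t² - 3*t) - 5 = -5 + t² - 3*t)
x(B)² = (-5 + (-12)² - 3*(-12))² = (-5 + 144 + 36)² = 175² = 30625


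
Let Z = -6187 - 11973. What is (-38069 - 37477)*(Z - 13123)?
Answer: 2363305518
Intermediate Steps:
Z = -18160
(-38069 - 37477)*(Z - 13123) = (-38069 - 37477)*(-18160 - 13123) = -75546*(-31283) = 2363305518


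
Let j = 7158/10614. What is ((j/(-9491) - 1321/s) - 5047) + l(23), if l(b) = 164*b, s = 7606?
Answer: -162841648897167/127701537874 ≈ -1275.2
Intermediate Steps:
j = 1193/1769 (j = 7158*(1/10614) = 1193/1769 ≈ 0.67439)
((j/(-9491) - 1321/s) - 5047) + l(23) = (((1193/1769)/(-9491) - 1321/7606) - 5047) + 164*23 = (((1193/1769)*(-1/9491) - 1321*1/7606) - 5047) + 3772 = ((-1193/16789579 - 1321/7606) - 5047) + 3772 = (-22188107817/127701537874 - 5047) + 3772 = -644531849757895/127701537874 + 3772 = -162841648897167/127701537874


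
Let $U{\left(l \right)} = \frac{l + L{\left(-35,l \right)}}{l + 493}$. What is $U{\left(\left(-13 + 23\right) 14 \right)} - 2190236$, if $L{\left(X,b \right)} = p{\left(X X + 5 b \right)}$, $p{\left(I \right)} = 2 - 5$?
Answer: $- \frac{1386419251}{633} \approx -2.1902 \cdot 10^{6}$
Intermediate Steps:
$p{\left(I \right)} = -3$ ($p{\left(I \right)} = 2 - 5 = -3$)
$L{\left(X,b \right)} = -3$
$U{\left(l \right)} = \frac{-3 + l}{493 + l}$ ($U{\left(l \right)} = \frac{l - 3}{l + 493} = \frac{-3 + l}{493 + l}$)
$U{\left(\left(-13 + 23\right) 14 \right)} - 2190236 = \frac{-3 + \left(-13 + 23\right) 14}{493 + \left(-13 + 23\right) 14} - 2190236 = \frac{-3 + 10 \cdot 14}{493 + 10 \cdot 14} - 2190236 = \frac{-3 + 140}{493 + 140} - 2190236 = \frac{1}{633} \cdot 137 - 2190236 = \frac{137}{633} - 2190236 = - \frac{1386419251}{633}$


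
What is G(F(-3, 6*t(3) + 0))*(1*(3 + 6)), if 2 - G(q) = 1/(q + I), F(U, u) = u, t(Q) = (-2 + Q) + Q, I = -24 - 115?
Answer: 2079/115 ≈ 18.078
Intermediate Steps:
I = -139
t(Q) = -2 + 2*Q
G(q) = 2 - 1/(-139 + q) (G(q) = 2 - 1/(q - 139) = 2 - 1/(-139 + q))
G(F(-3, 6*t(3) + 0))*(1*(3 + 6)) = ((-279 + 2*(6*(-2 + 2*3) + 0))/(-139 + (6*(-2 + 2*3) + 0)))*(1*(3 + 6)) = ((-279 + 2*(6*(-2 + 6) + 0))/(-139 + (6*(-2 + 6) + 0)))*(1*9) = ((-279 + 2*(6*4 + 0))/(-139 + (6*4 + 0)))*9 = ((-279 + 2*(24 + 0))/(-139 + (24 + 0)))*9 = ((-279 + 2*24)/(-139 + 24))*9 = ((-279 + 48)/(-115))*9 = -1/115*(-231)*9 = (231/115)*9 = 2079/115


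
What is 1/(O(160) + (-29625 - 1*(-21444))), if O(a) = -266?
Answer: -1/8447 ≈ -0.00011839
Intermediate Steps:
1/(O(160) + (-29625 - 1*(-21444))) = 1/(-266 + (-29625 - 1*(-21444))) = 1/(-266 + (-29625 + 21444)) = 1/(-266 - 8181) = 1/(-8447) = -1/8447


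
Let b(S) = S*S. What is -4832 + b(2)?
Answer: -4828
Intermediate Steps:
b(S) = S²
-4832 + b(2) = -4832 + 2² = -4832 + 4 = -4828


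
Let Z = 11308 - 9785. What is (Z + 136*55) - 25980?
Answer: -16977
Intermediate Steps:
Z = 1523
(Z + 136*55) - 25980 = (1523 + 136*55) - 25980 = (1523 + 7480) - 25980 = 9003 - 25980 = -16977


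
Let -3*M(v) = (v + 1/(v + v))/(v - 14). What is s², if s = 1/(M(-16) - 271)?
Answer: 102400/7530247729 ≈ 1.3598e-5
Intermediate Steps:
M(v) = -(v + 1/(2*v))/(3*(-14 + v)) (M(v) = -(v + 1/(v + v))/(3*(v - 14)) = -(v + 1/(2*v))/(3*(-14 + v)))
s = -320/86777 (s = 1/((⅙)*(-1 - 2*(-16)²)/(-16*(-14 - 16)) - 271) = 1/((⅙)*(-1/16)*(-1 - 2*256)/(-30) - 271) = 1/((⅙)*(-1/16)*(-1/30)*(-1 - 512) - 271) = 1/((⅙)*(-1/16)*(-1/30)*(-513) - 271) = 1/(-57/320 - 271) = 1/(-86777/320) = -320/86777 ≈ -0.0036876)
s² = (-320/86777)² = 102400/7530247729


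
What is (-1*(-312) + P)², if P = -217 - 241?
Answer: 21316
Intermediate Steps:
P = -458
(-1*(-312) + P)² = (-1*(-312) - 458)² = (312 - 458)² = (-146)² = 21316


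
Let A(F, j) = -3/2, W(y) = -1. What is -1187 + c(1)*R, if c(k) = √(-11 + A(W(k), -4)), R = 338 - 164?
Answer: -1187 + 435*I*√2 ≈ -1187.0 + 615.18*I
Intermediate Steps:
A(F, j) = -3/2 (A(F, j) = -3*½ = -3/2)
R = 174
c(k) = 5*I*√2/2 (c(k) = √(-11 - 3/2) = √(-25/2) = 5*I*√2/2)
-1187 + c(1)*R = -1187 + (5*I*√2/2)*174 = -1187 + 435*I*√2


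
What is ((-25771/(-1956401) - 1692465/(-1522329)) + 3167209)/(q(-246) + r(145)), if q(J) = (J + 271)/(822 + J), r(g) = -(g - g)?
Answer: 362221728162919268544/4963809963215 ≈ 7.2973e+7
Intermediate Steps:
r(g) = 0 (r(g) = -1*0 = 0)
q(J) = (271 + J)/(822 + J)
((-25771/(-1956401) - 1692465/(-1522329)) + 3167209)/(q(-246) + r(145)) = ((-25771/(-1956401) - 1692465/(-1522329)) + 3167209)/((271 - 246)/(822 - 246) + 0) = ((-25771*(-1/1956401) - 1692465*(-1/1522329)) + 3167209)/(25/576 + 0) = ((25771/1956401 + 564155/507443) + 3167209)/((1/576)*25 + 0) = (1116790719708/992761992643 + 3167209)/(25/576 + 0) = 3144285834747563095/(992761992643*(25/576)) = (3144285834747563095/992761992643)*(576/25) = 362221728162919268544/4963809963215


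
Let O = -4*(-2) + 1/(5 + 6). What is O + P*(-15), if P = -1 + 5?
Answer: -571/11 ≈ -51.909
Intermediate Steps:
P = 4
O = 89/11 (O = 8 + 1/11 = 89/11 ≈ 8.0909)
O + P*(-15) = 89/11 + 4*(-15) = 89/11 - 60 = -571/11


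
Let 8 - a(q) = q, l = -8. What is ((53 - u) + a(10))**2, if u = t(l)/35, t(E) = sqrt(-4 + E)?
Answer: 3186213/1225 - 204*I*sqrt(3)/35 ≈ 2601.0 - 10.095*I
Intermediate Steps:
u = 2*I*sqrt(3)/35 (u = sqrt(-4 - 8)/35 = sqrt(-12)*(1/35) = (2*I*sqrt(3))*(1/35) = 2*I*sqrt(3)/35 ≈ 0.098974*I)
a(q) = 8 - q
((53 - u) + a(10))**2 = ((53 - 2*I*sqrt(3)/35) + (8 - 1*10))**2 = ((53 - 2*I*sqrt(3)/35) + (8 - 10))**2 = ((53 - 2*I*sqrt(3)/35) - 2)**2 = (51 - 2*I*sqrt(3)/35)**2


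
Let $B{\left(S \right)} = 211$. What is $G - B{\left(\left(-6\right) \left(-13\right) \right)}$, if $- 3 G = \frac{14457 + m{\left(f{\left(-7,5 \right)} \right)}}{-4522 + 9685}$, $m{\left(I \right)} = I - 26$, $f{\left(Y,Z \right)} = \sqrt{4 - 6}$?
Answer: $- \frac{3282610}{15489} - \frac{i \sqrt{2}}{15489} \approx -211.93 - 9.1304 \cdot 10^{-5} i$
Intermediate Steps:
$f{\left(Y,Z \right)} = i \sqrt{2}$ ($f{\left(Y,Z \right)} = \sqrt{-2} = i \sqrt{2}$)
$m{\left(I \right)} = -26 + I$
$G = - \frac{14431}{15489} - \frac{i \sqrt{2}}{15489}$ ($G = - \frac{\left(14457 - \left(26 - i \sqrt{2}\right)\right) \frac{1}{-4522 + 9685}}{3} = - \frac{\left(14431 + i \sqrt{2}\right) \frac{1}{5163}}{3} = - \frac{\frac{14431}{5163} + \frac{i \sqrt{2}}{5163}}{3} = - \frac{14431}{15489} - \frac{i \sqrt{2}}{15489} \approx -0.93169 - 9.1304 \cdot 10^{-5} i$)
$G - B{\left(\left(-6\right) \left(-13\right) \right)} = \left(- \frac{14431}{15489} - \frac{i \sqrt{2}}{15489}\right) - 211 = - \frac{3282610}{15489} - \frac{i \sqrt{2}}{15489}$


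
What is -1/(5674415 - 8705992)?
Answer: 1/3031577 ≈ 3.2986e-7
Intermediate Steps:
-1/(5674415 - 8705992) = -1/(-3031577) = -1*(-1/3031577) = 1/3031577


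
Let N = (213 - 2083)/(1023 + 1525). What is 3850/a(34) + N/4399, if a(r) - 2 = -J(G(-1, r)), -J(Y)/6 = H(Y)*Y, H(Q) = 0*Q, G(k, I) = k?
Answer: 10788326615/5604326 ≈ 1925.0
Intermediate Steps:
H(Q) = 0
J(Y) = 0 (J(Y) = -0*Y = -6*0 = 0)
N = -935/1274 (N = -1870/2548 = -1870*1/2548 = -935/1274 ≈ -0.73391)
a(r) = 2 (a(r) = 2 - 1*0 = 2 + 0 = 2)
3850/a(34) + N/4399 = 3850/2 - 935/1274/4399 = 3850*(1/2) - 935/1274*1/4399 = 1925 - 935/5604326 = 10788326615/5604326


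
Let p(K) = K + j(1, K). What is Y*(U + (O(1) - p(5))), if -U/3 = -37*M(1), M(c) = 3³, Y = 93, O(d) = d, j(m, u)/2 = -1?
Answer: 278535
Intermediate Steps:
j(m, u) = -2 (j(m, u) = 2*(-1) = -2)
p(K) = -2 + K (p(K) = K - 2 = -2 + K)
M(c) = 27
U = 2997 (U = -(-111)*27 = -3*(-999) = 2997)
Y*(U + (O(1) - p(5))) = 93*(2997 + (1 - (-2 + 5))) = 93*(2997 + (1 - 1*3)) = 93*(2997 + (1 - 3)) = 93*(2997 - 2) = 93*2995 = 278535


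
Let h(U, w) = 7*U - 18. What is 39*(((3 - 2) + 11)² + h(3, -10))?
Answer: 5733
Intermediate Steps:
h(U, w) = -18 + 7*U
39*(((3 - 2) + 11)² + h(3, -10)) = 39*(((3 - 2) + 11)² + (-18 + 7*3)) = 39*((1 + 11)² + (-18 + 21)) = 39*(12² + 3) = 39*(144 + 3) = 39*147 = 5733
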